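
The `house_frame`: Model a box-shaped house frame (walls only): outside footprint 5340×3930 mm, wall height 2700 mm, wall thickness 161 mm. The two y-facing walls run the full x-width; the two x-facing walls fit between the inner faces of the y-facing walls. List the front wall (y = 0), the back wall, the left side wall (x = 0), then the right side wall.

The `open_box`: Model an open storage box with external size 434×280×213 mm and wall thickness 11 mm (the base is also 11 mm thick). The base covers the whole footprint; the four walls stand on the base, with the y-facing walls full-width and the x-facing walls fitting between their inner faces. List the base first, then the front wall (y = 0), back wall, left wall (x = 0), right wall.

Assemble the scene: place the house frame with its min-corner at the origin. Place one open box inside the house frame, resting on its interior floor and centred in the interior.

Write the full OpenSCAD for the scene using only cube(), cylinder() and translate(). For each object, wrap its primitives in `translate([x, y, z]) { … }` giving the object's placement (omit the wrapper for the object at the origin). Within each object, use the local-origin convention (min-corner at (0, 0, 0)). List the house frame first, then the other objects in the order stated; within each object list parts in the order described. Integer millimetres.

cube([5340, 161, 2700]);
translate([0, 3769, 0]) cube([5340, 161, 2700]);
translate([0, 161, 0]) cube([161, 3608, 2700]);
translate([5179, 161, 0]) cube([161, 3608, 2700]);
translate([2453, 1825, 0]) {
  cube([434, 280, 11]);
  translate([0, 0, 11]) cube([434, 11, 202]);
  translate([0, 269, 11]) cube([434, 11, 202]);
  translate([0, 11, 11]) cube([11, 258, 202]);
  translate([423, 11, 11]) cube([11, 258, 202]);
}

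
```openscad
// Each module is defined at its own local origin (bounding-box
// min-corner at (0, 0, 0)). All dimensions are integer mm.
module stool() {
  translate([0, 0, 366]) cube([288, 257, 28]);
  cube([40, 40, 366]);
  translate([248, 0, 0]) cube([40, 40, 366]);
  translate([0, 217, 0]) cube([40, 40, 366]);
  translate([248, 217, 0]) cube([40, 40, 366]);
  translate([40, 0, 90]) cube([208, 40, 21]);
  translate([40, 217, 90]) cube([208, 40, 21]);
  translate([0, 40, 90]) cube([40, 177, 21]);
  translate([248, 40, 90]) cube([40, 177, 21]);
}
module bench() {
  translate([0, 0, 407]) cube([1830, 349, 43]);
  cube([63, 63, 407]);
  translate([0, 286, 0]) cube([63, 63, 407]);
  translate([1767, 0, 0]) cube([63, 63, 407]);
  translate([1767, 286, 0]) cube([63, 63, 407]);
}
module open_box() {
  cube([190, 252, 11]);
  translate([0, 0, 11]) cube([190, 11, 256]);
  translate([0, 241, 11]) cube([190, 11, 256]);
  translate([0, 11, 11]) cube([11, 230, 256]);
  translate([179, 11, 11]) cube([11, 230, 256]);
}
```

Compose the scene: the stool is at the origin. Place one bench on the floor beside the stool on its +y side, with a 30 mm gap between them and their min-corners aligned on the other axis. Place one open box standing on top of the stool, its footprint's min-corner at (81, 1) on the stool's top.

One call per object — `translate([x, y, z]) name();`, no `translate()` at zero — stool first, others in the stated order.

stool();
translate([0, 287, 0]) bench();
translate([81, 1, 394]) open_box();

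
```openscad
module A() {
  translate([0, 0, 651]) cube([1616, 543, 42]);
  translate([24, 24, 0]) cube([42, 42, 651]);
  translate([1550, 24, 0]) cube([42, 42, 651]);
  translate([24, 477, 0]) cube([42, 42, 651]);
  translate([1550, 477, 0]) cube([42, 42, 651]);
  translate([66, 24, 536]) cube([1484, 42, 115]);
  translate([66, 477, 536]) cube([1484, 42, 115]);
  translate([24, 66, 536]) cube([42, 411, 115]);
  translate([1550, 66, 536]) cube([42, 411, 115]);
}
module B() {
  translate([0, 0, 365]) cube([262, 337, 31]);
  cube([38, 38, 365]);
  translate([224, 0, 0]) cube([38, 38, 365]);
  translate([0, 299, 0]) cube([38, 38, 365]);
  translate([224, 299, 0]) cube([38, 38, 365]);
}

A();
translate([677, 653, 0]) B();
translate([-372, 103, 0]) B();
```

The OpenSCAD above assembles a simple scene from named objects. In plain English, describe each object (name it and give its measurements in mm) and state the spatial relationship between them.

A is a rectangular dining table. The top is 1616×543×42 mm with its upper surface at z = 693 mm. It stands on four 42×42 mm square legs, each inset 24 mm from the nearest pair of top edges, running from the floor to the underside of the top. Four apron rails, 42 mm thick and 115 mm tall, run between adjacent legs with their top edges flush with the underside of the top and their outer faces flush with the legs' outer faces.

B is a four-legged stool. The seat is 262×337 mm, 31 mm thick, top at z = 396 mm. It stands on four square legs, each 38×38 mm in cross-section, from z = 0 to the seat underside, each flush with a corner of the seat.

Two stools sit around the table at the +y, −x sides.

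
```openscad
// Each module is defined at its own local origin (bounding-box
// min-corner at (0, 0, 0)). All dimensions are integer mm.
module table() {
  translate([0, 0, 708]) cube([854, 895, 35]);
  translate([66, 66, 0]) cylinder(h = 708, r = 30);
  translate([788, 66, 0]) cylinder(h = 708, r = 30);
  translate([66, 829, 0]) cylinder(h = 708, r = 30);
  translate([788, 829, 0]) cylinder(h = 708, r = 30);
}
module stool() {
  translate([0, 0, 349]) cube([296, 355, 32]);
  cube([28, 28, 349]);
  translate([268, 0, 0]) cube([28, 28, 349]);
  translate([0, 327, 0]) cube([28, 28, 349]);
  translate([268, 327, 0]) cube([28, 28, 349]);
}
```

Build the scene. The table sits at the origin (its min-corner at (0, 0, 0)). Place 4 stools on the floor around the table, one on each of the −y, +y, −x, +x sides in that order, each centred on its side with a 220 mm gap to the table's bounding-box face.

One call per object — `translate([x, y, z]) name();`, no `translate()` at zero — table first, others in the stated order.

table();
translate([279, -575, 0]) stool();
translate([279, 1115, 0]) stool();
translate([-516, 270, 0]) stool();
translate([1074, 270, 0]) stool();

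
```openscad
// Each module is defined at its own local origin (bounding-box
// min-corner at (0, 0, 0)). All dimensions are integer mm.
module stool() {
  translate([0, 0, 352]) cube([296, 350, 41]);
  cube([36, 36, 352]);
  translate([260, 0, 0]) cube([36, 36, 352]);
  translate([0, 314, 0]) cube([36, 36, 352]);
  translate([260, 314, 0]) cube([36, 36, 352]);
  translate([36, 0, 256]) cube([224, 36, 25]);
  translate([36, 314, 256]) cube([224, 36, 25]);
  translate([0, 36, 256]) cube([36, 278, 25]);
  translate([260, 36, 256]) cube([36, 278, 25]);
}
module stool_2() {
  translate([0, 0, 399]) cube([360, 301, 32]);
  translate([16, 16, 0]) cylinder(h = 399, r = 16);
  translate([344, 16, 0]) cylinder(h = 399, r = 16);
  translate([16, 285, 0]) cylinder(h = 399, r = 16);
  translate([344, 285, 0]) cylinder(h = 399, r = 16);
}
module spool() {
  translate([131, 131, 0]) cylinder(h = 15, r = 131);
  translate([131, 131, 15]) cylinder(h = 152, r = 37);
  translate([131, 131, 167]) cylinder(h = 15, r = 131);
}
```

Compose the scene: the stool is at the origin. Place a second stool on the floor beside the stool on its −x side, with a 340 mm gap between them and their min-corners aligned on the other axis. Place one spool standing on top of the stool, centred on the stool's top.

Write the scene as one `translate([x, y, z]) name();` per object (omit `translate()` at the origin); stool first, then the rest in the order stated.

stool();
translate([-700, 0, 0]) stool_2();
translate([17, 44, 393]) spool();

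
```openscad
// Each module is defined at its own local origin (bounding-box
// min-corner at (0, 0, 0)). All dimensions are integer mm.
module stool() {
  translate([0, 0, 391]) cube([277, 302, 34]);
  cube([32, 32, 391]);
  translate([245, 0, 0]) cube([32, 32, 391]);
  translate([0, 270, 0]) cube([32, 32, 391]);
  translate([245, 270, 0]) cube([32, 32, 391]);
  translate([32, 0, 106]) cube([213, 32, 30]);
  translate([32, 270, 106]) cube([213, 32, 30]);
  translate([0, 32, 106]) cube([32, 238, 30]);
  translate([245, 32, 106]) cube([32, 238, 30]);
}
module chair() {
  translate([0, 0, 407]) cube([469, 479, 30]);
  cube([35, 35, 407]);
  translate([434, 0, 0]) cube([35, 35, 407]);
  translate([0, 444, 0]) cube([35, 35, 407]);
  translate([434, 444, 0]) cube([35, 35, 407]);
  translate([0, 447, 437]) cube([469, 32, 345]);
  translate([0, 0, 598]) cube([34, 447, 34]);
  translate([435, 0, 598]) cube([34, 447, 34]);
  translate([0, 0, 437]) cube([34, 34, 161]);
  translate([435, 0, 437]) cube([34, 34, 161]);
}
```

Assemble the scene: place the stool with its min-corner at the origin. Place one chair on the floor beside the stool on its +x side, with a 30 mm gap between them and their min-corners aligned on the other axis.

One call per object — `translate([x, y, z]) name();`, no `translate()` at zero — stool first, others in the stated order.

stool();
translate([307, 0, 0]) chair();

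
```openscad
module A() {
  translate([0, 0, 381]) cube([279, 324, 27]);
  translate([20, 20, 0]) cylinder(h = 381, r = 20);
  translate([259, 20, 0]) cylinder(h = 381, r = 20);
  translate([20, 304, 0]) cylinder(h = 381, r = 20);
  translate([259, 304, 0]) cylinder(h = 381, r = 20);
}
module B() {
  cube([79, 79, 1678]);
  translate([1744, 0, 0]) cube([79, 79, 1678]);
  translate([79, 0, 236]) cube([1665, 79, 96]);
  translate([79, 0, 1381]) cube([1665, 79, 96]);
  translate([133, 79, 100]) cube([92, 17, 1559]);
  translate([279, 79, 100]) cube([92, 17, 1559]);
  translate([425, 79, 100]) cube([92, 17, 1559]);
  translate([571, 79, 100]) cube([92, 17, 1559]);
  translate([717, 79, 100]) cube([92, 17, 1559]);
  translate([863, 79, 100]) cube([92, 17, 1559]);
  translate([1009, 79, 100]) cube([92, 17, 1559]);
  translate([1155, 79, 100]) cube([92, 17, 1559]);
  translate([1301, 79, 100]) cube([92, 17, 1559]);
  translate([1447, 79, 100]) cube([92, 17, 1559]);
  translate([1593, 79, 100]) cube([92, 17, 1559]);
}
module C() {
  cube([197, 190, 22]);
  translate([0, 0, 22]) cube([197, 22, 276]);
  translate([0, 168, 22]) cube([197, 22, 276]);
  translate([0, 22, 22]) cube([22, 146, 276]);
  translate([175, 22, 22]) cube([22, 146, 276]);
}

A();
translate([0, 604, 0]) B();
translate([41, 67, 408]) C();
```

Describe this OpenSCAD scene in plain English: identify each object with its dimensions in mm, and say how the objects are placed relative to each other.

A is a four-legged stool. The seat is 279×324 mm, 27 mm thick, top at z = 408 mm. It stands on four round legs, each 40 mm in diameter, from z = 0 to the seat underside, each leg's axis is inset half a diameter from the nearest pair of seat edges (so the leg's bounding box is flush with the corner).

B is a fence section. Two 79×79 mm posts, 1678 mm tall, stand on the floor with a clear span of 1665 mm between their inner faces. Two horizontal rails of 79×96 mm section span the gap between the posts with their undersides at z = 236 mm and z = 1381 mm, flush with the posts' −y face. 11 pickets, each 92 mm wide, 17 mm thick and 1559 mm tall, are fixed to the +y face of the rails with their bottoms at z = 100 mm, evenly spaced across the span with equal gaps (rounded down to the nearest mm) at the −x end and between each pair — any rounding remainder accumulates at the +x end.

C is an open-topped rectangular box: outside dimensions 197×190×298 mm, with a uniform wall and base thickness of 22 mm. The base is a full 197×190 slab on the floor; four walls sit on top of the base. The front and back walls (the −y and +y sides) span the full width; the two side walls fit between them.

The fence section is on the floor beside the stool on its +y side. The open box is on top of the stool, centred.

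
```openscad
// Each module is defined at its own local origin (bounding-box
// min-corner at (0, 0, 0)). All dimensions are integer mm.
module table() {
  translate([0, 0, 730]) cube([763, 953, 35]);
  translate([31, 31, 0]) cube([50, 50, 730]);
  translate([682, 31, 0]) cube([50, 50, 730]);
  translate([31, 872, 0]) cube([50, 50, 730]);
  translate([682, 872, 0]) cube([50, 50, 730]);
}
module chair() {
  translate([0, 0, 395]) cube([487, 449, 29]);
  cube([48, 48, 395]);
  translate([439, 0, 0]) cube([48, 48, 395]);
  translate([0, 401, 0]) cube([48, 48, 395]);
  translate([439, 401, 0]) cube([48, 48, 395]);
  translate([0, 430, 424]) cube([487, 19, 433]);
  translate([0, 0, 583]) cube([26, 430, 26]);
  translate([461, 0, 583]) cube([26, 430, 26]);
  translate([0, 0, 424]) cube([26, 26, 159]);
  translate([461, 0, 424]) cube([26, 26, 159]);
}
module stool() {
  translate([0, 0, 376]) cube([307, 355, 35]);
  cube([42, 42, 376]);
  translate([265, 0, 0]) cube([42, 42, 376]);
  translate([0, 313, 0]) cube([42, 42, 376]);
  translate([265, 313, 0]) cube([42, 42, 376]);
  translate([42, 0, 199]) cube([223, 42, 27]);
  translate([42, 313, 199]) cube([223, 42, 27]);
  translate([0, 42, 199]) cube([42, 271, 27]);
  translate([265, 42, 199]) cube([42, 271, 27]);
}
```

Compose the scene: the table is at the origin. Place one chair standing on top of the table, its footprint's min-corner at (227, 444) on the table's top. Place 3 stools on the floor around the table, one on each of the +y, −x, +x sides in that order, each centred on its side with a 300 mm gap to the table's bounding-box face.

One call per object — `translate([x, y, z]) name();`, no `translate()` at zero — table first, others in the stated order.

table();
translate([227, 444, 765]) chair();
translate([228, 1253, 0]) stool();
translate([-607, 299, 0]) stool();
translate([1063, 299, 0]) stool();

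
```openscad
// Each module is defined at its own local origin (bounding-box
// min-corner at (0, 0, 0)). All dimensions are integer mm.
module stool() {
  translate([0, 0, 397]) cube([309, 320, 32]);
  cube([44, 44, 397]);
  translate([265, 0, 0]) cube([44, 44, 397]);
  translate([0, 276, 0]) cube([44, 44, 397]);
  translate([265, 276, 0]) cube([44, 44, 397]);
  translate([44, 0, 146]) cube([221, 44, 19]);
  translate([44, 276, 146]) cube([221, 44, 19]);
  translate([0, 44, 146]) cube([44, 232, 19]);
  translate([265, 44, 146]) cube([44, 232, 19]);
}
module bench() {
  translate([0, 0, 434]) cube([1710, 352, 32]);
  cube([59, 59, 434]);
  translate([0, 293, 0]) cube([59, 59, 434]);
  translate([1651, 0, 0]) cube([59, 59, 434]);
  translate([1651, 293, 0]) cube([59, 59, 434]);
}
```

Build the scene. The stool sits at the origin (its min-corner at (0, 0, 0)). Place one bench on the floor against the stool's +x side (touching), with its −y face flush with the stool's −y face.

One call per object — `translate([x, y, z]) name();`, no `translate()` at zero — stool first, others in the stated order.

stool();
translate([309, 0, 0]) bench();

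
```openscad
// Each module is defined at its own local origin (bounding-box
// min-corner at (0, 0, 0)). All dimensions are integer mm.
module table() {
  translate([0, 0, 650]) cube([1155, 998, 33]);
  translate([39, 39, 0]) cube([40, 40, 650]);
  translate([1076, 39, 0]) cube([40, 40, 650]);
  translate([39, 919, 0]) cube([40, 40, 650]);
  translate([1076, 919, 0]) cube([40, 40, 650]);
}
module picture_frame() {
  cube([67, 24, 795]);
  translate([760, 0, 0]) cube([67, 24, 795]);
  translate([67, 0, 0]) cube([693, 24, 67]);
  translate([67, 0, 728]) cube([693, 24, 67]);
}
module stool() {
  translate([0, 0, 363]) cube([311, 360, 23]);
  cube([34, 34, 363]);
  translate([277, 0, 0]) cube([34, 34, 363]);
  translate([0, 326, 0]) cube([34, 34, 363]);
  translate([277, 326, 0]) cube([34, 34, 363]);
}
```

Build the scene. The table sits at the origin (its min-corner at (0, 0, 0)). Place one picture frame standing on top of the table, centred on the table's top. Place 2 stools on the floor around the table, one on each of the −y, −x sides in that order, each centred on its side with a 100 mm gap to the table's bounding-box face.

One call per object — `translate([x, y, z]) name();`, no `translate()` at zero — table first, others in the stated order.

table();
translate([164, 487, 683]) picture_frame();
translate([422, -460, 0]) stool();
translate([-411, 319, 0]) stool();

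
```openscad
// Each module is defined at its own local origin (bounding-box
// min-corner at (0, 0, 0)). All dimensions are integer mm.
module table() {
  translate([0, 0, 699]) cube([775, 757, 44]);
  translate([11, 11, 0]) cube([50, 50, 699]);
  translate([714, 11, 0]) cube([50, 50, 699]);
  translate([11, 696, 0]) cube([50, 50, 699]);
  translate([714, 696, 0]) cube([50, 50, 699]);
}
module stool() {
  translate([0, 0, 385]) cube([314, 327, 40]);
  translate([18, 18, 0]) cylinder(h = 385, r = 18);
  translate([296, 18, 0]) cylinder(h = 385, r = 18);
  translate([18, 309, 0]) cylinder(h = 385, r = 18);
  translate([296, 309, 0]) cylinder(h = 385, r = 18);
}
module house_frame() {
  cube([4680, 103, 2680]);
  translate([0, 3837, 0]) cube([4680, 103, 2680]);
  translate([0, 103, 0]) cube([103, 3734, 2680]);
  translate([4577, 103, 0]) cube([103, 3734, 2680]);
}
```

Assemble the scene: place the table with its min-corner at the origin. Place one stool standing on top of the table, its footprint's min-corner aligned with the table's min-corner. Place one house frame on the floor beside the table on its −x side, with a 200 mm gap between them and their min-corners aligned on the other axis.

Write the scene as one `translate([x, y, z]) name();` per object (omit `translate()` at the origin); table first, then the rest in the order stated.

table();
translate([0, 0, 743]) stool();
translate([-4880, 0, 0]) house_frame();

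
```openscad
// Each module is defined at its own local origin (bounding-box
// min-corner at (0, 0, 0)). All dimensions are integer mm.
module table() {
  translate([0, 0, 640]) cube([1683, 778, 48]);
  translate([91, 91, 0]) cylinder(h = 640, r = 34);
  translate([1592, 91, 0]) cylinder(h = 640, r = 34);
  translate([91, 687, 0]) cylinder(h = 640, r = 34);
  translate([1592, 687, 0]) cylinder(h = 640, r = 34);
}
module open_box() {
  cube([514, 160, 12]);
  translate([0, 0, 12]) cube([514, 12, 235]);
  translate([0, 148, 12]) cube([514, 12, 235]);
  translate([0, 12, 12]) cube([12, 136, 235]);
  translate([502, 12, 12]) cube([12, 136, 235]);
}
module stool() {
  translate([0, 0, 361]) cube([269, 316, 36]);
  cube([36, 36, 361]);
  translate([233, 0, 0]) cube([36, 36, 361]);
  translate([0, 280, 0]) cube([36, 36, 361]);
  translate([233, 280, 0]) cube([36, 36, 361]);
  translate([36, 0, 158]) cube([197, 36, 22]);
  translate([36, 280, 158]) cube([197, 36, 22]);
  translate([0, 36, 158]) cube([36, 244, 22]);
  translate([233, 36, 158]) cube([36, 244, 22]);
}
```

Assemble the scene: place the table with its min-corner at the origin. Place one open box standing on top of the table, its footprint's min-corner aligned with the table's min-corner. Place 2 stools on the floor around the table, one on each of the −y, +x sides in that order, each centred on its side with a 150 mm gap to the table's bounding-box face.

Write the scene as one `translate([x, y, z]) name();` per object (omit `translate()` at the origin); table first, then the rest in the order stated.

table();
translate([0, 0, 688]) open_box();
translate([707, -466, 0]) stool();
translate([1833, 231, 0]) stool();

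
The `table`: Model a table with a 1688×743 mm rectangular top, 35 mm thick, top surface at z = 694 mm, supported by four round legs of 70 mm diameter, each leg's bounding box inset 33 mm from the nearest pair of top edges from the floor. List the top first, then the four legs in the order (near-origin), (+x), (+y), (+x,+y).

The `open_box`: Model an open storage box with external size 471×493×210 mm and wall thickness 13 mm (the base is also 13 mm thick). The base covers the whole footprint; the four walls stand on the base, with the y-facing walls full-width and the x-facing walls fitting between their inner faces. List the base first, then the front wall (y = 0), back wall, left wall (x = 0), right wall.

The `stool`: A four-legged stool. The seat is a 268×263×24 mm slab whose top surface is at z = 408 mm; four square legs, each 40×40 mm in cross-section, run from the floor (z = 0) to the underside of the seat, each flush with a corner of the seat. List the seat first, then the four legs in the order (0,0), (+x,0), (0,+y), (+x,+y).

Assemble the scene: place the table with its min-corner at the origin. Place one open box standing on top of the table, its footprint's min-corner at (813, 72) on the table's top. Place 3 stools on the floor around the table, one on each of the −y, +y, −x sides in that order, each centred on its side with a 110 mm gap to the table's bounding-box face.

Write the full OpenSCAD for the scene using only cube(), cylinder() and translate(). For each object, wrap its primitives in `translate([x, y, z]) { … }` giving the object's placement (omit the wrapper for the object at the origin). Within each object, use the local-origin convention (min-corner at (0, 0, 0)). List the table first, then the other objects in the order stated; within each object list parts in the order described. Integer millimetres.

translate([0, 0, 659]) cube([1688, 743, 35]);
translate([68, 68, 0]) cylinder(h = 659, r = 35);
translate([1620, 68, 0]) cylinder(h = 659, r = 35);
translate([68, 675, 0]) cylinder(h = 659, r = 35);
translate([1620, 675, 0]) cylinder(h = 659, r = 35);
translate([813, 72, 694]) {
  cube([471, 493, 13]);
  translate([0, 0, 13]) cube([471, 13, 197]);
  translate([0, 480, 13]) cube([471, 13, 197]);
  translate([0, 13, 13]) cube([13, 467, 197]);
  translate([458, 13, 13]) cube([13, 467, 197]);
}
translate([710, -373, 0]) {
  translate([0, 0, 384]) cube([268, 263, 24]);
  cube([40, 40, 384]);
  translate([228, 0, 0]) cube([40, 40, 384]);
  translate([0, 223, 0]) cube([40, 40, 384]);
  translate([228, 223, 0]) cube([40, 40, 384]);
}
translate([710, 853, 0]) {
  translate([0, 0, 384]) cube([268, 263, 24]);
  cube([40, 40, 384]);
  translate([228, 0, 0]) cube([40, 40, 384]);
  translate([0, 223, 0]) cube([40, 40, 384]);
  translate([228, 223, 0]) cube([40, 40, 384]);
}
translate([-378, 240, 0]) {
  translate([0, 0, 384]) cube([268, 263, 24]);
  cube([40, 40, 384]);
  translate([228, 0, 0]) cube([40, 40, 384]);
  translate([0, 223, 0]) cube([40, 40, 384]);
  translate([228, 223, 0]) cube([40, 40, 384]);
}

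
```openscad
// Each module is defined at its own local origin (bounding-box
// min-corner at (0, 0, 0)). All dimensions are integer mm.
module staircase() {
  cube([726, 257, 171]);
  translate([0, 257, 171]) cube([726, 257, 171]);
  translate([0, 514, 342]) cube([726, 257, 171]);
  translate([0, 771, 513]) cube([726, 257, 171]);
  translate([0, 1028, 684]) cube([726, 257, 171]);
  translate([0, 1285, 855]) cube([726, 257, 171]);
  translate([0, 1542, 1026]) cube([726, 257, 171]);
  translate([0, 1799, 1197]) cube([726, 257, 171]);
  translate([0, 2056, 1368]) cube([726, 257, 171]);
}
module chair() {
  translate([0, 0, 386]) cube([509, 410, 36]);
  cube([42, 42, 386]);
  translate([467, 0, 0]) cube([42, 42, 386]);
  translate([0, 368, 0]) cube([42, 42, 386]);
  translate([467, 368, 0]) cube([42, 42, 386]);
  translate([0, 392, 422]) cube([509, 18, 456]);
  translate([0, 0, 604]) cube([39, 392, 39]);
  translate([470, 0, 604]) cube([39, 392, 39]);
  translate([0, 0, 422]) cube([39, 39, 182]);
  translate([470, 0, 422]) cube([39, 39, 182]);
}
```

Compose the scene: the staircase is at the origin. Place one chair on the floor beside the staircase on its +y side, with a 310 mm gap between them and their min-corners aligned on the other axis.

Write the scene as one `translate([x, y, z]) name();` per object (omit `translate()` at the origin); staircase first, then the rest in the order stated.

staircase();
translate([0, 2623, 0]) chair();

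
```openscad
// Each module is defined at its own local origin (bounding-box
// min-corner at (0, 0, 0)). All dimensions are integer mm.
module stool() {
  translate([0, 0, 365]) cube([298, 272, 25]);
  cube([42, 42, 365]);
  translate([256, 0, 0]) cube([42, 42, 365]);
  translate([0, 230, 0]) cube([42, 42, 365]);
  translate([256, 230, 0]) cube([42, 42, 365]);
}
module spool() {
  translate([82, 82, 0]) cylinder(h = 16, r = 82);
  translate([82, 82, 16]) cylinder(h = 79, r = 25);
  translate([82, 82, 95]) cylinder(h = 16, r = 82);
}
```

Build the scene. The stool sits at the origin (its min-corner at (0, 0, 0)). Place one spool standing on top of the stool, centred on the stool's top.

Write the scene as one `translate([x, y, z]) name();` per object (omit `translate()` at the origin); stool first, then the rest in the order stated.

stool();
translate([67, 54, 390]) spool();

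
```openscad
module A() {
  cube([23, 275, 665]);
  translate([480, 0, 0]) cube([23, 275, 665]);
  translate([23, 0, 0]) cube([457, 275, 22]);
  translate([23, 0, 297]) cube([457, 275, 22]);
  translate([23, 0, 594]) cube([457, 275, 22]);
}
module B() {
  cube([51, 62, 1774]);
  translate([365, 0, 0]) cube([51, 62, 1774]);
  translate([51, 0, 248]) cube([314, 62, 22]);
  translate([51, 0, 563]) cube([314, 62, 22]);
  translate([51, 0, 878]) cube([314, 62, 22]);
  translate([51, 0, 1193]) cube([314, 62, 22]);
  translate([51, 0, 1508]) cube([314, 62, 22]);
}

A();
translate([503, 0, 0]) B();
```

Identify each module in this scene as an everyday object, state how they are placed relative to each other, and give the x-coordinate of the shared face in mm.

A is a bookshelf. B is a ladder. The ladder is against the bookshelf's +x side, with their −y faces flush. The x-coordinate of the shared face is 503 mm.

The bookshelf's +x face and the ladder's −x face are both at x = 503 mm.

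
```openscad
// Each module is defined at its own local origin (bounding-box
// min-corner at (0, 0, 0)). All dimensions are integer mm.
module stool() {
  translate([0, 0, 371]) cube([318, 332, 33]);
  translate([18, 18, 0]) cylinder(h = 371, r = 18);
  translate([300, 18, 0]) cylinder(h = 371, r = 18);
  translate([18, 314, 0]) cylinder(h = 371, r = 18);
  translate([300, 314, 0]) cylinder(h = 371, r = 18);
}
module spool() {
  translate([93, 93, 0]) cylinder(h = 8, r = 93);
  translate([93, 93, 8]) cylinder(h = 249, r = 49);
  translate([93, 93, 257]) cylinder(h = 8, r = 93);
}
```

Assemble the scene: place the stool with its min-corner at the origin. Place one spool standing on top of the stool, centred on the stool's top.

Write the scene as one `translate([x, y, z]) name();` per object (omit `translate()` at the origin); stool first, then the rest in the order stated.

stool();
translate([66, 73, 404]) spool();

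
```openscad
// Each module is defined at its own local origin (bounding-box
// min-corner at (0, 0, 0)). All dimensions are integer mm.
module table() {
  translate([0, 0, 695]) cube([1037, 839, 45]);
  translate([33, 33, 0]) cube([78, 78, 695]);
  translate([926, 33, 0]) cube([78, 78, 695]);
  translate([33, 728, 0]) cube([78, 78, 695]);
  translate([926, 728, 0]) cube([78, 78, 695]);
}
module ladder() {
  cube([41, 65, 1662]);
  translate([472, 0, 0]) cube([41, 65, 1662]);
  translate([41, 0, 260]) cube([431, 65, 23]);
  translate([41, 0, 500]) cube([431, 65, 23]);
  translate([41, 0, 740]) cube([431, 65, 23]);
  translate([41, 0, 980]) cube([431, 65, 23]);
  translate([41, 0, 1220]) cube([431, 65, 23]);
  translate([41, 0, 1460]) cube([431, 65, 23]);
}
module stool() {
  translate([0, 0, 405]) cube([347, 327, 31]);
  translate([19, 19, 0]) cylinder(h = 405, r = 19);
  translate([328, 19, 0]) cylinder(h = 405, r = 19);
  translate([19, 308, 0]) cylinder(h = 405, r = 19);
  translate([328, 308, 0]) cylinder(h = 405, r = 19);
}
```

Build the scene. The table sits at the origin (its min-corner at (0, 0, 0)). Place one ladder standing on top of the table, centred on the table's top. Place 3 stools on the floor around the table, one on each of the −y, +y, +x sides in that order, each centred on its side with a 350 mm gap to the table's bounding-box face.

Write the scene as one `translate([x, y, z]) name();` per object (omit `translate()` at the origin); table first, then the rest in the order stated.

table();
translate([262, 387, 740]) ladder();
translate([345, -677, 0]) stool();
translate([345, 1189, 0]) stool();
translate([1387, 256, 0]) stool();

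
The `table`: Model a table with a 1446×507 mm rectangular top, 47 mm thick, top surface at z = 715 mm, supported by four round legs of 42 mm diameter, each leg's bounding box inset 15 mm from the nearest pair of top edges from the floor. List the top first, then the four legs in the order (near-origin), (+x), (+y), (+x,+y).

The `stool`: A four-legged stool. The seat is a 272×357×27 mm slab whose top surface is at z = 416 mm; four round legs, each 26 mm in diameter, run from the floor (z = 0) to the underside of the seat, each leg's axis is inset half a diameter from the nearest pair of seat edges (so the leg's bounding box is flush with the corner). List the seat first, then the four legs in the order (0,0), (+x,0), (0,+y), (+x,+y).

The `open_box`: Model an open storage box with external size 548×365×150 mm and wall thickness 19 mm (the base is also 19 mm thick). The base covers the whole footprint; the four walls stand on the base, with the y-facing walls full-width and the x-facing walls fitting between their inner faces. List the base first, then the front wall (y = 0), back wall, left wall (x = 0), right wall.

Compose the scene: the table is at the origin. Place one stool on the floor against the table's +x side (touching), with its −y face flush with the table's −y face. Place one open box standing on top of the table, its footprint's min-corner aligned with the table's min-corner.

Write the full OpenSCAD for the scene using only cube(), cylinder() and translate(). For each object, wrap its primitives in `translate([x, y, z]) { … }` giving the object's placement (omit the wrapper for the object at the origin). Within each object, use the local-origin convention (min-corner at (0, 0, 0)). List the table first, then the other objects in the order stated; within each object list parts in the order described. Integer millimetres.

translate([0, 0, 668]) cube([1446, 507, 47]);
translate([36, 36, 0]) cylinder(h = 668, r = 21);
translate([1410, 36, 0]) cylinder(h = 668, r = 21);
translate([36, 471, 0]) cylinder(h = 668, r = 21);
translate([1410, 471, 0]) cylinder(h = 668, r = 21);
translate([1446, 0, 0]) {
  translate([0, 0, 389]) cube([272, 357, 27]);
  translate([13, 13, 0]) cylinder(h = 389, r = 13);
  translate([259, 13, 0]) cylinder(h = 389, r = 13);
  translate([13, 344, 0]) cylinder(h = 389, r = 13);
  translate([259, 344, 0]) cylinder(h = 389, r = 13);
}
translate([0, 0, 715]) {
  cube([548, 365, 19]);
  translate([0, 0, 19]) cube([548, 19, 131]);
  translate([0, 346, 19]) cube([548, 19, 131]);
  translate([0, 19, 19]) cube([19, 327, 131]);
  translate([529, 19, 19]) cube([19, 327, 131]);
}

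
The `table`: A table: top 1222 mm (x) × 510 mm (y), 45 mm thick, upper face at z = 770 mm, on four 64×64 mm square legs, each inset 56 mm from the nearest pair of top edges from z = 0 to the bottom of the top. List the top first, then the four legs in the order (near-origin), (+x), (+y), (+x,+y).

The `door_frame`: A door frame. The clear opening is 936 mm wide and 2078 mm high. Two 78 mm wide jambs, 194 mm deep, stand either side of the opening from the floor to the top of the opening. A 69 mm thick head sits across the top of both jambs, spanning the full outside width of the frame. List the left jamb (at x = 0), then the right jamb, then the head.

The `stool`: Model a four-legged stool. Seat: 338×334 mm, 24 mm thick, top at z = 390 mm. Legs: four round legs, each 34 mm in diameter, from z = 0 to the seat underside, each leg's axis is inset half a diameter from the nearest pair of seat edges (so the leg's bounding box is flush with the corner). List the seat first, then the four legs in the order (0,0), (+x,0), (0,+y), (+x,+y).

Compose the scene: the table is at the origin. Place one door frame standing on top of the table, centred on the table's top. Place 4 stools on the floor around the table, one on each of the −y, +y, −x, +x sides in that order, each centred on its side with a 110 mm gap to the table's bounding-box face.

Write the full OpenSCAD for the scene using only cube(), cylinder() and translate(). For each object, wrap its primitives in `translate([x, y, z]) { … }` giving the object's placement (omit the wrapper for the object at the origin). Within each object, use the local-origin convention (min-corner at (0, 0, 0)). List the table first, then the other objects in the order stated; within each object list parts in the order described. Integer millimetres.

translate([0, 0, 725]) cube([1222, 510, 45]);
translate([56, 56, 0]) cube([64, 64, 725]);
translate([1102, 56, 0]) cube([64, 64, 725]);
translate([56, 390, 0]) cube([64, 64, 725]);
translate([1102, 390, 0]) cube([64, 64, 725]);
translate([65, 158, 770]) {
  cube([78, 194, 2078]);
  translate([1014, 0, 0]) cube([78, 194, 2078]);
  translate([0, 0, 2078]) cube([1092, 194, 69]);
}
translate([442, -444, 0]) {
  translate([0, 0, 366]) cube([338, 334, 24]);
  translate([17, 17, 0]) cylinder(h = 366, r = 17);
  translate([321, 17, 0]) cylinder(h = 366, r = 17);
  translate([17, 317, 0]) cylinder(h = 366, r = 17);
  translate([321, 317, 0]) cylinder(h = 366, r = 17);
}
translate([442, 620, 0]) {
  translate([0, 0, 366]) cube([338, 334, 24]);
  translate([17, 17, 0]) cylinder(h = 366, r = 17);
  translate([321, 17, 0]) cylinder(h = 366, r = 17);
  translate([17, 317, 0]) cylinder(h = 366, r = 17);
  translate([321, 317, 0]) cylinder(h = 366, r = 17);
}
translate([-448, 88, 0]) {
  translate([0, 0, 366]) cube([338, 334, 24]);
  translate([17, 17, 0]) cylinder(h = 366, r = 17);
  translate([321, 17, 0]) cylinder(h = 366, r = 17);
  translate([17, 317, 0]) cylinder(h = 366, r = 17);
  translate([321, 317, 0]) cylinder(h = 366, r = 17);
}
translate([1332, 88, 0]) {
  translate([0, 0, 366]) cube([338, 334, 24]);
  translate([17, 17, 0]) cylinder(h = 366, r = 17);
  translate([321, 17, 0]) cylinder(h = 366, r = 17);
  translate([17, 317, 0]) cylinder(h = 366, r = 17);
  translate([321, 317, 0]) cylinder(h = 366, r = 17);
}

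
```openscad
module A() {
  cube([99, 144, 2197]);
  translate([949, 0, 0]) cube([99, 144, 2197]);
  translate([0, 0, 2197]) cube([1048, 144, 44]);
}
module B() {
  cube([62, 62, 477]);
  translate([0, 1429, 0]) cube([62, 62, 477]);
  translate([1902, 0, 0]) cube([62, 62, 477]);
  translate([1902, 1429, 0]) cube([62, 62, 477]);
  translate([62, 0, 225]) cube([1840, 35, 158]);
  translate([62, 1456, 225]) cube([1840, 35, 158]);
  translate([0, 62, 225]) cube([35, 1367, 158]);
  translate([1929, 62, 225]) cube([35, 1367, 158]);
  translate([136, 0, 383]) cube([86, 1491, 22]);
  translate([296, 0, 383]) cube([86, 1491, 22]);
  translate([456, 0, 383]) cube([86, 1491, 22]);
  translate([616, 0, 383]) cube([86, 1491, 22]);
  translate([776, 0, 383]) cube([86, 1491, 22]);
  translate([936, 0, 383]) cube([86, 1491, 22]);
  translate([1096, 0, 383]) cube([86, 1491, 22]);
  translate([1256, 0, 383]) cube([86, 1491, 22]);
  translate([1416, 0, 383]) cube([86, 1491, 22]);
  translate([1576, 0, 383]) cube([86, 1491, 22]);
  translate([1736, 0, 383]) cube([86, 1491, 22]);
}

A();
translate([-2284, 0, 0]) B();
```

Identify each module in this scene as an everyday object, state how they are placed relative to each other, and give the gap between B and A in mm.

A is a door frame. B is a bed frame. The bed frame is on the floor beside the door frame on its −x side. The gap between the bed frame and the door frame is 320 mm.

The bed frame's nearest face is 320 mm from the door frame's −x face.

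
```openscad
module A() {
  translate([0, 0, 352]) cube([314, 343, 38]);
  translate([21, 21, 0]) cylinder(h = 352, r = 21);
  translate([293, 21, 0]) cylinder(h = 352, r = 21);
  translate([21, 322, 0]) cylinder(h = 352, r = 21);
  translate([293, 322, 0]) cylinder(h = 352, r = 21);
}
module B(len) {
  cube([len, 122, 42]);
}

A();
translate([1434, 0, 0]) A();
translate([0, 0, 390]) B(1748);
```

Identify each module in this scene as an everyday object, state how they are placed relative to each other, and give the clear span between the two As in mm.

Second stool starts at x = 1434; first ends at x = 314; clear span = 1434 − 314 = 1120 mm.

A is a stool. B is a beam. A beam spans the tops of two stools. The clear span between the two stools is 1120 mm.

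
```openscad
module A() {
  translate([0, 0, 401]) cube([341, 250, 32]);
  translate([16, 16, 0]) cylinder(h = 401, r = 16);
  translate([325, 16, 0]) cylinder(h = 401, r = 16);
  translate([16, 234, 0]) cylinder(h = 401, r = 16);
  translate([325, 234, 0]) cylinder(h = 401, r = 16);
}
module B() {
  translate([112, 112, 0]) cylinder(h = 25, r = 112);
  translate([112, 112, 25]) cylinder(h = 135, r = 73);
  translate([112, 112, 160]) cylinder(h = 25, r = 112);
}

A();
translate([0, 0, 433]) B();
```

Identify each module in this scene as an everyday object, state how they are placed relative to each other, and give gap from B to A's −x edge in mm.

The spool's min-x is at 0; the stool's min-x is 0; gap = 0 mm.

A is a stool. B is a spool. The spool is on top of the stool. The gap from the spool to the stool's −x edge is 0 mm.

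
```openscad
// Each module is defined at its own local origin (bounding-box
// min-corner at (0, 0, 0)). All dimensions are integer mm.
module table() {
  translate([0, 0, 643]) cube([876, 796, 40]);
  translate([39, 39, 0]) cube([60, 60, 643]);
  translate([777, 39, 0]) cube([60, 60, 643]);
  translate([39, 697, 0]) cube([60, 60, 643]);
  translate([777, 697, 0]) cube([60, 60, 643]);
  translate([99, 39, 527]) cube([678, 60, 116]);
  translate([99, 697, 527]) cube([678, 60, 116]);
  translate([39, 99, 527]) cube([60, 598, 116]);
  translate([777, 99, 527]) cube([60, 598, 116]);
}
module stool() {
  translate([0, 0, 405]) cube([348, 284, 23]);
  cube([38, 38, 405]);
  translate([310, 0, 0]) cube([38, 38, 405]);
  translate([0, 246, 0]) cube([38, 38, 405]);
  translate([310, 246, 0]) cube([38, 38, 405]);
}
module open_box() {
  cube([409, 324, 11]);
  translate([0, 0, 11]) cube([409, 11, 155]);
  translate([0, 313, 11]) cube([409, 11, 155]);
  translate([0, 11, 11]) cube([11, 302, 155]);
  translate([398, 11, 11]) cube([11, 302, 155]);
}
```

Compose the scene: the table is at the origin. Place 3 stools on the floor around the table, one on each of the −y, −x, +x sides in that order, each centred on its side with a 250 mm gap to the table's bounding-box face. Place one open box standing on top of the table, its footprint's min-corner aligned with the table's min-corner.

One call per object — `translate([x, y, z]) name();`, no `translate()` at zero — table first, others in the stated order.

table();
translate([264, -534, 0]) stool();
translate([-598, 256, 0]) stool();
translate([1126, 256, 0]) stool();
translate([0, 0, 683]) open_box();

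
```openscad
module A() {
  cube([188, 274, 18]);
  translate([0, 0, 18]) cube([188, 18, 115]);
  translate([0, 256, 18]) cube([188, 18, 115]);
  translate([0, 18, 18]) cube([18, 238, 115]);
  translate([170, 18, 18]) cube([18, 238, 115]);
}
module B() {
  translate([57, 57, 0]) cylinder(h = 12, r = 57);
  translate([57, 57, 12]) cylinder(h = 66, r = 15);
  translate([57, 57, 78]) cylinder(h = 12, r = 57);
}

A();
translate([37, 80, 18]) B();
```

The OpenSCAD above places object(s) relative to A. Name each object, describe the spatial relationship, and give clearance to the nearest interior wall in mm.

A is an open box. B is a spool. The spool sits inside the open box, centred. The clearance to the nearest interior wall is 19 mm.

Clearances: x = 19, y = 62; minimum 19 mm.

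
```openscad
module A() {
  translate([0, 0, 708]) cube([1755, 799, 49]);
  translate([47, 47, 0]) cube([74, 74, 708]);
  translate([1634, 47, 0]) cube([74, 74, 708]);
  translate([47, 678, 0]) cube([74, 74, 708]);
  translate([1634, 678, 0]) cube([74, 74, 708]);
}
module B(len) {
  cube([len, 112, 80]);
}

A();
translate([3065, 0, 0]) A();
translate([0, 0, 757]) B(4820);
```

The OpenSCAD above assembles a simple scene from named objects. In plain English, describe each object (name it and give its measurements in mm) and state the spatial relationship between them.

A is a table: top 1755 mm (x) × 799 mm (y), 49 mm thick, upper face at z = 757 mm, on four 74×74 mm square legs, each inset 47 mm from the nearest pair of top edges, running from z = 0 to the bottom of the top.

B is a rectangular beam 4820 mm long (x), 112 mm deep (y), 80 mm thick (z).

The beam spans the tops of two tables placed 1310 mm apart, resting at z = 757 mm.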